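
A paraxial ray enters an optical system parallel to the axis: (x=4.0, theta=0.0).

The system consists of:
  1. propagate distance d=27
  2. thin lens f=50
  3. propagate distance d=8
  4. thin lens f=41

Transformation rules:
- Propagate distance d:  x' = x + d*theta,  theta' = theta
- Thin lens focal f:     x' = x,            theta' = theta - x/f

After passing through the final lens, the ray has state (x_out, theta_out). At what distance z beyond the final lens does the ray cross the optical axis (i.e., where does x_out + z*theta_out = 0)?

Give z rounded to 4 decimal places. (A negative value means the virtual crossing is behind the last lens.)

Answer: 20.7470

Derivation:
Initial: x=4.0000 theta=0.0000
After 1 (propagate distance d=27): x=4.0000 theta=0.0000
After 2 (thin lens f=50): x=4.0000 theta=-0.0800
After 3 (propagate distance d=8): x=3.3600 theta=-0.0800
After 4 (thin lens f=41): x=3.3600 theta=-166/1025 (≈-0.1620)
z_focus = -x_out/theta_out = -(3.3600)/(-166/1025) = 1722/83 ≈ 20.7470
Rounded to 4 decimal places: z = 20.7470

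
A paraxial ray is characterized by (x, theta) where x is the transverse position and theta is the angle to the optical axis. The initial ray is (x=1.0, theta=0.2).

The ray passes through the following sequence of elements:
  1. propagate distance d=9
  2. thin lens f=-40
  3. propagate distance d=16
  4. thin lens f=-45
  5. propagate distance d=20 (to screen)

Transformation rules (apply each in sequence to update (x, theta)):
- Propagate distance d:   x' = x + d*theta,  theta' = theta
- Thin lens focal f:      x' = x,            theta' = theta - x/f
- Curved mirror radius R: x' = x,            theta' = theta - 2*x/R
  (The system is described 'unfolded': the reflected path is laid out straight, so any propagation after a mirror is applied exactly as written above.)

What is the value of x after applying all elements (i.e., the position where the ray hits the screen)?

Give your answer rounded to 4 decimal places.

Answer: 15.6844

Derivation:
Initial: x=1.0000 theta=0.2000
After 1 (propagate distance d=9): x=2.8000 theta=0.2000
After 2 (thin lens f=-40): x=2.8000 theta=0.2700
After 3 (propagate distance d=16): x=7.1200 theta=0.2700
After 4 (thin lens f=-45): x=7.1200 theta=1927/4500 (≈0.4282)
After 5 (propagate distance d=20 (to screen)): x=3529/225 (≈15.6844) theta=1927/4500 (≈0.4282)
Rounded to 4 decimal places: x = 15.6844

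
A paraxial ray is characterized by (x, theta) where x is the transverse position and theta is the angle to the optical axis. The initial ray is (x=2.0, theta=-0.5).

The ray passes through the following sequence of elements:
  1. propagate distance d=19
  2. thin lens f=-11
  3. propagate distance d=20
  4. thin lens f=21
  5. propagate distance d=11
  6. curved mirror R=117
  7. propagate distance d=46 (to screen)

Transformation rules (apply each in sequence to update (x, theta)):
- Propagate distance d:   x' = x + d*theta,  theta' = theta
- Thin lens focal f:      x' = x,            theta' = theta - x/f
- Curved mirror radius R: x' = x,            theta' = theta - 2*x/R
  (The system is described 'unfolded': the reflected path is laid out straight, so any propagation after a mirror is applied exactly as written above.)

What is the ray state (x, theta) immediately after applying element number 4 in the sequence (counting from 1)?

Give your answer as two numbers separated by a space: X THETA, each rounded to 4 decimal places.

Initial: x=2.0000 theta=-0.5000
After 1 (propagate distance d=19): x=-7.5000 theta=-0.5000
After 2 (thin lens f=-11): x=-7.5000 theta=-13/11 (≈-1.1818)
After 3 (propagate distance d=20): x=-685/22 (≈-31.1364) theta=-13/11 (≈-1.1818)
After 4 (thin lens f=21): x=-685/22 (≈-31.1364) theta=139/462 (≈0.3009)
Rounded to 4 decimal places: x = -31.1364, theta = 0.3009

Answer: -31.1364 0.3009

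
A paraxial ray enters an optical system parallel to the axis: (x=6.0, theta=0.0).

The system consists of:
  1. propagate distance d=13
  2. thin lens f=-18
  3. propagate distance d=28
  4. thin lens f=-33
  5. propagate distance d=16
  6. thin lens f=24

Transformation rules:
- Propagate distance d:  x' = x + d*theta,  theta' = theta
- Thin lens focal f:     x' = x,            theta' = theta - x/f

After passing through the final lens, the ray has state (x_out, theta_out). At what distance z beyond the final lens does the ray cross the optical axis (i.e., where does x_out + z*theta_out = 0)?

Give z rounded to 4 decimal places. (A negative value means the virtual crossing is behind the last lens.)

Initial: x=6.0000 theta=0.0000
After 1 (propagate distance d=13): x=6.0000 theta=0.0000
After 2 (thin lens f=-18): x=6.0000 theta=1/3 (≈0.3333)
After 3 (propagate distance d=28): x=46/3 (≈15.3333) theta=1/3 (≈0.3333)
After 4 (thin lens f=-33): x=46/3 (≈15.3333) theta=79/99 (≈0.7980)
After 5 (propagate distance d=16): x=2782/99 (≈28.1010) theta=79/99 (≈0.7980)
After 6 (thin lens f=24): x=2782/99 (≈28.1010) theta=-443/1188 (≈-0.3729)
z_focus = -x_out/theta_out = -(2782/99)/(-443/1188) = 33384/443 ≈ 75.3589
Rounded to 4 decimal places: z = 75.3589

Answer: 75.3589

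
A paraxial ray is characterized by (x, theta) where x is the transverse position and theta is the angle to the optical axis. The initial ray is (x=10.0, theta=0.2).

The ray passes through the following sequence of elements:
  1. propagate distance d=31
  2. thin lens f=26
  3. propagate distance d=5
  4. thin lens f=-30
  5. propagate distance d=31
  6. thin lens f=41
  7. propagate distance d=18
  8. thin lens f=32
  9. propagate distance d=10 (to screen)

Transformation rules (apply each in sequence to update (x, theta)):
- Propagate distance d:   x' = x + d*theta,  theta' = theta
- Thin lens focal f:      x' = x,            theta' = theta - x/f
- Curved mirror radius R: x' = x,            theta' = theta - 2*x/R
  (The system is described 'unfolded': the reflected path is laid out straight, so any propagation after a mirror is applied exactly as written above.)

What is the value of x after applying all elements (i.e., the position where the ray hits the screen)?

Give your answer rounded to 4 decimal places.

Initial: x=10.0000 theta=0.2000
After 1 (propagate distance d=31): x=16.2000 theta=0.2000
After 2 (thin lens f=26): x=16.2000 theta=-11/26 (≈-0.4231)
After 3 (propagate distance d=5): x=1831/130 (≈14.0846) theta=-11/26 (≈-0.4231)
After 4 (thin lens f=-30): x=1831/130 (≈14.0846) theta=181/3900 (≈0.0464)
After 5 (propagate distance d=31): x=4657/300 (≈15.5233) theta=181/3900 (≈0.0464)
After 6 (thin lens f=41): x=4657/300 (≈15.5233) theta=-2656/7995 (≈-0.3322)
After 7 (propagate distance d=18): x=1526021/159900 (≈9.5436) theta=-2656/7995 (≈-0.3322)
After 8 (thin lens f=32): x=1526021/159900 (≈9.5436) theta=-1075287/1705600 (≈-0.6304)
After 9 (propagate distance d=10 (to screen)): x=8287031/2558400 (≈3.2391) theta=-1075287/1705600 (≈-0.6304)
Rounded to 4 decimal places: x = 3.2391

Answer: 3.2391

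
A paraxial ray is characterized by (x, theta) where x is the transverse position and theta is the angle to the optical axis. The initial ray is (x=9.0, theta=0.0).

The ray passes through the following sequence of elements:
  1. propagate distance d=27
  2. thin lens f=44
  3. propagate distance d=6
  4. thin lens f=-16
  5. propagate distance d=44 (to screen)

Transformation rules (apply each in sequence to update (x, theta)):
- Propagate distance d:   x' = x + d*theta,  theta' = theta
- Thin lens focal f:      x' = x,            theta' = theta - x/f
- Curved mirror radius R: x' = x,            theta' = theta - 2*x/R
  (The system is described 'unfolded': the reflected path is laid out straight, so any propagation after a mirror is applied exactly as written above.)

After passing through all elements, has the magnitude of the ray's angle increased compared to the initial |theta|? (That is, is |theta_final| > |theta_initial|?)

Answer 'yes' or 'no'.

Answer: yes

Derivation:
Initial: x=9.0000 theta=0.0000
After 1 (propagate distance d=27): x=9.0000 theta=0.0000
After 2 (thin lens f=44): x=9.0000 theta=-9/44 (≈-0.2045)
After 3 (propagate distance d=6): x=171/22 (≈7.7727) theta=-9/44 (≈-0.2045)
After 4 (thin lens f=-16): x=171/22 (≈7.7727) theta=9/32 (≈0.2813)
After 5 (propagate distance d=44 (to screen)): x=1773/88 (≈20.1477) theta=9/32 (≈0.2813)
|theta_initial|=0.0000 |theta_final|=9/32 (≈0.2813) -> increased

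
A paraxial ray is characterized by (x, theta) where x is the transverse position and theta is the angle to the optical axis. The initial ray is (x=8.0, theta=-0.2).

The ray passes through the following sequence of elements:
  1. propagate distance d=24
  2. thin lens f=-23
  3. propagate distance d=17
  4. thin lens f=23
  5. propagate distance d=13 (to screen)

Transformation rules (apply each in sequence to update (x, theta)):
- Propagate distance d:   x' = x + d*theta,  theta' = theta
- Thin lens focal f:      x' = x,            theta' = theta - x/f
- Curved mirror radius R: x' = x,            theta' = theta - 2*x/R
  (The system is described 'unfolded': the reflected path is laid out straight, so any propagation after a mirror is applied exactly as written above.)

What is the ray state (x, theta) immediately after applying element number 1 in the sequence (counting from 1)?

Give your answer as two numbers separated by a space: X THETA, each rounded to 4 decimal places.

Answer: 3.2000 -0.2000

Derivation:
Initial: x=8.0000 theta=-0.2000
After 1 (propagate distance d=24): x=3.2000 theta=-0.2000
Rounded to 4 decimal places: x = 3.2000, theta = -0.2000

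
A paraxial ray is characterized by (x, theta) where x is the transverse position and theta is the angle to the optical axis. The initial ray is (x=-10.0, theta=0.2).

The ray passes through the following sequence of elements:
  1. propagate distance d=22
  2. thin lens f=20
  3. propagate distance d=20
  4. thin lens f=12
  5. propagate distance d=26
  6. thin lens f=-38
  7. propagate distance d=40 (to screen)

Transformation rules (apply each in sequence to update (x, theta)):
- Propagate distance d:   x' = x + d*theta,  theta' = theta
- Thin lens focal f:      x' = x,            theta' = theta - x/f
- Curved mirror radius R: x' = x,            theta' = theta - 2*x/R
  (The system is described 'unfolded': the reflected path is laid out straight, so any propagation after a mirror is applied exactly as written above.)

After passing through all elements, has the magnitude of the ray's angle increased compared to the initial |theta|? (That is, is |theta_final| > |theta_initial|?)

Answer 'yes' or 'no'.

Answer: yes

Derivation:
Initial: x=-10.0000 theta=0.2000
After 1 (propagate distance d=22): x=-5.6000 theta=0.2000
After 2 (thin lens f=20): x=-5.6000 theta=0.4800
After 3 (propagate distance d=20): x=4.0000 theta=0.4800
After 4 (thin lens f=12): x=4.0000 theta=11/75 (≈0.1467)
After 5 (propagate distance d=26): x=586/75 (≈7.8133) theta=11/75 (≈0.1467)
After 6 (thin lens f=-38): x=586/75 (≈7.8133) theta=502/1425 (≈0.3523)
After 7 (propagate distance d=40 (to screen)): x=31214/1425 (≈21.9046) theta=502/1425 (≈0.3523)
|theta_initial|=0.2000 |theta_final|=502/1425 (≈0.3523) -> increased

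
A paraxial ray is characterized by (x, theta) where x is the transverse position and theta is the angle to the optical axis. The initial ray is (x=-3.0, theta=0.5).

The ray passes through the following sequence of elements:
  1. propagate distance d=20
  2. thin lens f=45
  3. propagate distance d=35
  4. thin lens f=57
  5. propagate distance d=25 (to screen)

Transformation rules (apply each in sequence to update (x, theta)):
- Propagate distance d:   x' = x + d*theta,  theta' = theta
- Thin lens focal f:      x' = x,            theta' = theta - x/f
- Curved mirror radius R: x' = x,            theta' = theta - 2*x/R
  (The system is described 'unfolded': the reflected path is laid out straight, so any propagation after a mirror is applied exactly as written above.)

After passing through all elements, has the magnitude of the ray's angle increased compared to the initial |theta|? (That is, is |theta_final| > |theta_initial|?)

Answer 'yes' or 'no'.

Initial: x=-3.0000 theta=0.5000
After 1 (propagate distance d=20): x=7.0000 theta=0.5000
After 2 (thin lens f=45): x=7.0000 theta=31/90 (≈0.3444)
After 3 (propagate distance d=35): x=343/18 (≈19.0556) theta=31/90 (≈0.3444)
After 4 (thin lens f=57): x=343/18 (≈19.0556) theta=26/2565 (≈0.0101)
After 5 (propagate distance d=25 (to screen)): x=19811/1026 (≈19.3090) theta=26/2565 (≈0.0101)
|theta_initial|=0.5000 |theta_final|=26/2565 (≈0.0101) -> not increased

Answer: no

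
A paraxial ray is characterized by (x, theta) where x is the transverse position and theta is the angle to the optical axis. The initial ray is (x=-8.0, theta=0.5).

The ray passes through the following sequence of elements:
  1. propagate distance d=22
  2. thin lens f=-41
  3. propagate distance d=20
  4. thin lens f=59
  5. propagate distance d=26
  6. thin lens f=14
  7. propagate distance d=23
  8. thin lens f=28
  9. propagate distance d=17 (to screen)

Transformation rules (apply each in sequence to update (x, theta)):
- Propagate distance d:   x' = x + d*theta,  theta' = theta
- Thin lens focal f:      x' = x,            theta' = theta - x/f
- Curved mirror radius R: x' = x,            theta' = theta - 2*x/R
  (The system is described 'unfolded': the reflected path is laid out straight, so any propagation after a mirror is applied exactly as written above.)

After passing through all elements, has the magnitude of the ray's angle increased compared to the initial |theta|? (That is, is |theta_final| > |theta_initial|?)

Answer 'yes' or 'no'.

Initial: x=-8.0000 theta=0.5000
After 1 (propagate distance d=22): x=3.0000 theta=0.5000
After 2 (thin lens f=-41): x=3.0000 theta=47/82 (≈0.5732)
After 3 (propagate distance d=20): x=593/41 (≈14.4634) theta=47/82 (≈0.5732)
After 4 (thin lens f=59): x=593/41 (≈14.4634) theta=1587/4838 (≈0.3280)
After 5 (propagate distance d=26): x=55618/2419 (≈22.9921) theta=1587/4838 (≈0.3280)
After 6 (thin lens f=14): x=55618/2419 (≈22.9921) theta=-44509/33866 (≈-1.3143)
After 7 (propagate distance d=23): x=-245055/33866 (≈-7.2360) theta=-44509/33866 (≈-1.3143)
After 8 (thin lens f=28): x=-245055/33866 (≈-7.2360) theta=-1001197/948248 (≈-1.0558)
After 9 (propagate distance d=17 (to screen)): x=-23881889/948248 (≈-25.1853) theta=-1001197/948248 (≈-1.0558)
|theta_initial|=0.5000 |theta_final|=1001197/948248 (≈1.0558) -> increased

Answer: yes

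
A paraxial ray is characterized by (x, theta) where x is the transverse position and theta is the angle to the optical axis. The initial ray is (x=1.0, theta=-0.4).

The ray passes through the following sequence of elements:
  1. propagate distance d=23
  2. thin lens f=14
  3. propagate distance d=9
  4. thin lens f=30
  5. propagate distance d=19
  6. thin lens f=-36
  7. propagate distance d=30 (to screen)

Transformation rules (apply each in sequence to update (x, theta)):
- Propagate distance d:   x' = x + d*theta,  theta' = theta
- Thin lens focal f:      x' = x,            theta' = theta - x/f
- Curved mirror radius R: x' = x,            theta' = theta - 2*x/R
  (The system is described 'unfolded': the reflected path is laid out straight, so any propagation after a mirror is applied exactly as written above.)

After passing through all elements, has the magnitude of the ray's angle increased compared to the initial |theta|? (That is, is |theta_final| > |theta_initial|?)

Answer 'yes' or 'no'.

Initial: x=1.0000 theta=-0.4000
After 1 (propagate distance d=23): x=-8.2000 theta=-0.4000
After 2 (thin lens f=14): x=-8.2000 theta=13/70 (≈0.1857)
After 3 (propagate distance d=9): x=-457/70 (≈-6.5286) theta=13/70 (≈0.1857)
After 4 (thin lens f=30): x=-457/70 (≈-6.5286) theta=121/300 (≈0.4033)
After 5 (propagate distance d=19): x=2383/2100 (≈1.1348) theta=121/300 (≈0.4033)
After 6 (thin lens f=-36): x=2383/2100 (≈1.1348) theta=1315/3024 (≈0.4349)
After 7 (propagate distance d=30 (to screen)): x=178673/12600 (≈14.1804) theta=1315/3024 (≈0.4349)
|theta_initial|=0.4000 |theta_final|=1315/3024 (≈0.4349) -> increased

Answer: yes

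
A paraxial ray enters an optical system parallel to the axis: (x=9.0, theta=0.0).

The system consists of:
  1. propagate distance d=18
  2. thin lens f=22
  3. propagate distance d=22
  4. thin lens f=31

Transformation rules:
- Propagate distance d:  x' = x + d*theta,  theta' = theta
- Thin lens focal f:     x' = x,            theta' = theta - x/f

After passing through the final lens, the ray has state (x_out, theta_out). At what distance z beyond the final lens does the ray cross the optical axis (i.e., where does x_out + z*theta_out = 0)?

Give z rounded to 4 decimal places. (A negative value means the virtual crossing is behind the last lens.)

Answer: 0.0000

Derivation:
Initial: x=9.0000 theta=0.0000
After 1 (propagate distance d=18): x=9.0000 theta=0.0000
After 2 (thin lens f=22): x=9.0000 theta=-9/22 (≈-0.4091)
After 3 (propagate distance d=22): x=0.0000 theta=-9/22 (≈-0.4091)
After 4 (thin lens f=31): x=0.0000 theta=-9/22 (≈-0.4091)
z_focus = -x_out/theta_out = -(0.0000)/(-9/22) = 0.0000
Rounded to 4 decimal places: z = 0.0000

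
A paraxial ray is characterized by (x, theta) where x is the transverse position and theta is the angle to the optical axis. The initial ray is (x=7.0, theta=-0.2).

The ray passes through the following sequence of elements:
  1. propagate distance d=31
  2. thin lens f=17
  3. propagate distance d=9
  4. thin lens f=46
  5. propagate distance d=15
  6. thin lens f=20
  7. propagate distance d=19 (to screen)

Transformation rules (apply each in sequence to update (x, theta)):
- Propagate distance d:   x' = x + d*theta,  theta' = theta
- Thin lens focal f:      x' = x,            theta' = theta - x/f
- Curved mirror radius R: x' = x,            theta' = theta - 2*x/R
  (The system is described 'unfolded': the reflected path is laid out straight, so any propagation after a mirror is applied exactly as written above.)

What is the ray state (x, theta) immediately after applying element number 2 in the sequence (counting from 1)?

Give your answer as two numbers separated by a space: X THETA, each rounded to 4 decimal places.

Initial: x=7.0000 theta=-0.2000
After 1 (propagate distance d=31): x=0.8000 theta=-0.2000
After 2 (thin lens f=17): x=0.8000 theta=-21/85 (≈-0.2471)
Rounded to 4 decimal places: x = 0.8000, theta = -0.2471

Answer: 0.8000 -0.2471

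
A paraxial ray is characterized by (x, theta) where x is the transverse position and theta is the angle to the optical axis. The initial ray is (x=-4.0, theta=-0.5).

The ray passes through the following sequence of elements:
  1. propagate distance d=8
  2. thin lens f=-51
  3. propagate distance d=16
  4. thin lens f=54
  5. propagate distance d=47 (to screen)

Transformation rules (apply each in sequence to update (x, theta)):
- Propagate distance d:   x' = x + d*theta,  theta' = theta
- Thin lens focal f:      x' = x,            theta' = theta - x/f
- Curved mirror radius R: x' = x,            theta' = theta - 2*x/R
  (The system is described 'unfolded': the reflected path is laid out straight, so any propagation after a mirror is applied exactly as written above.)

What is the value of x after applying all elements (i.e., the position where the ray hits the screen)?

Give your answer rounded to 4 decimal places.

Answer: -33.2720

Derivation:
Initial: x=-4.0000 theta=-0.5000
After 1 (propagate distance d=8): x=-8.0000 theta=-0.5000
After 2 (thin lens f=-51): x=-8.0000 theta=-67/102 (≈-0.6569)
After 3 (propagate distance d=16): x=-944/51 (≈-18.5098) theta=-67/102 (≈-0.6569)
After 4 (thin lens f=54): x=-944/51 (≈-18.5098) theta=-865/2754 (≈-0.3141)
After 5 (propagate distance d=47 (to screen)): x=-91631/2754 (≈-33.2720) theta=-865/2754 (≈-0.3141)
Rounded to 4 decimal places: x = -33.2720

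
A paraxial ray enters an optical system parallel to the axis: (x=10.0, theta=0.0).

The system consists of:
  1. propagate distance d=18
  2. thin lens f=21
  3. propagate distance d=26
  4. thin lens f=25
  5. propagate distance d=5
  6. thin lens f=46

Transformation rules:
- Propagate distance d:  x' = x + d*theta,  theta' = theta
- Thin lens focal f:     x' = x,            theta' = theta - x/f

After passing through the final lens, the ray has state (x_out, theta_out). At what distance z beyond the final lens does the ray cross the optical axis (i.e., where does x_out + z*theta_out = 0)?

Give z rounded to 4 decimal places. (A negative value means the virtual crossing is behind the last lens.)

Initial: x=10.0000 theta=0.0000
After 1 (propagate distance d=18): x=10.0000 theta=0.0000
After 2 (thin lens f=21): x=10.0000 theta=-10/21 (≈-0.4762)
After 3 (propagate distance d=26): x=-50/21 (≈-2.3810) theta=-10/21 (≈-0.4762)
After 4 (thin lens f=25): x=-50/21 (≈-2.3810) theta=-8/21 (≈-0.3810)
After 5 (propagate distance d=5): x=-30/7 (≈-4.2857) theta=-8/21 (≈-0.3810)
After 6 (thin lens f=46): x=-30/7 (≈-4.2857) theta=-139/483 (≈-0.2878)
z_focus = -x_out/theta_out = -(-30/7)/(-139/483) = -2070/139 ≈ -14.8921
Rounded to 4 decimal places: z = -14.8921

Answer: -14.8921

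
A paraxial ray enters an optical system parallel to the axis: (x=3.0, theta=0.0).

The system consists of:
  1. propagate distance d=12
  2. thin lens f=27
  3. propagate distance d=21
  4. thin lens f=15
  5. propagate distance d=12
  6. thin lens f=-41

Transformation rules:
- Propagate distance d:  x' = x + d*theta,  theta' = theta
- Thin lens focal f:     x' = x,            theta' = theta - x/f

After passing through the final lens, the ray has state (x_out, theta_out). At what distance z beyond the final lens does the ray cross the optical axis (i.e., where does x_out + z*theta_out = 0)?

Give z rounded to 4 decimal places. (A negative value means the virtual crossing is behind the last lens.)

Answer: -6.4927

Derivation:
Initial: x=3.0000 theta=0.0000
After 1 (propagate distance d=12): x=3.0000 theta=0.0000
After 2 (thin lens f=27): x=3.0000 theta=-1/9 (≈-0.1111)
After 3 (propagate distance d=21): x=2/3 (≈0.6667) theta=-1/9 (≈-0.1111)
After 4 (thin lens f=15): x=2/3 (≈0.6667) theta=-7/45 (≈-0.1556)
After 5 (propagate distance d=12): x=-1.2000 theta=-7/45 (≈-0.1556)
After 6 (thin lens f=-41): x=-1.2000 theta=-341/1845 (≈-0.1848)
z_focus = -x_out/theta_out = -(-1.2000)/(-341/1845) = -2214/341 ≈ -6.4927
Rounded to 4 decimal places: z = -6.4927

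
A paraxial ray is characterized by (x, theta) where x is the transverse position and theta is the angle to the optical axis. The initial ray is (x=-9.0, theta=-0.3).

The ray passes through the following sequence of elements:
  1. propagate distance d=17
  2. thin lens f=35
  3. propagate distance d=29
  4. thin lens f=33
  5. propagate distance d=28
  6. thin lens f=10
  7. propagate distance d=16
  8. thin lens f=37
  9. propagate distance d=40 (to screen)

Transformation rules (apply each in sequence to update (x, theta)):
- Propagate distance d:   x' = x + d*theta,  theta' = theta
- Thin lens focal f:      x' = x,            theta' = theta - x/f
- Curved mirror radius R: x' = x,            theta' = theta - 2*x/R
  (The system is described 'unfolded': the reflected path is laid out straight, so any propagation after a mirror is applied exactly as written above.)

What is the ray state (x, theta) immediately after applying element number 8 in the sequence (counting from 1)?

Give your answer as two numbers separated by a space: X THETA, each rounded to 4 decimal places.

Answer: 6.3185 0.1494

Derivation:
Initial: x=-9.0000 theta=-0.3000
After 1 (propagate distance d=17): x=-14.1000 theta=-0.3000
After 2 (thin lens f=35): x=-14.1000 theta=18/175 (≈0.1029)
After 3 (propagate distance d=29): x=-3891/350 (≈-11.1171) theta=18/175 (≈0.1029)
After 4 (thin lens f=33): x=-3891/350 (≈-11.1171) theta=1693/3850 (≈0.4397)
After 5 (propagate distance d=28): x=4603/3850 (≈1.1956) theta=1693/3850 (≈0.4397)
After 6 (thin lens f=10): x=4603/3850 (≈1.1956) theta=1761/5500 (≈0.3202)
After 7 (propagate distance d=16): x=121631/19250 (≈6.3185) theta=1761/5500 (≈0.3202)
After 8 (thin lens f=37): x=121631/19250 (≈6.3185) theta=212837/1424500 (≈0.1494)
Rounded to 4 decimal places: x = 6.3185, theta = 0.1494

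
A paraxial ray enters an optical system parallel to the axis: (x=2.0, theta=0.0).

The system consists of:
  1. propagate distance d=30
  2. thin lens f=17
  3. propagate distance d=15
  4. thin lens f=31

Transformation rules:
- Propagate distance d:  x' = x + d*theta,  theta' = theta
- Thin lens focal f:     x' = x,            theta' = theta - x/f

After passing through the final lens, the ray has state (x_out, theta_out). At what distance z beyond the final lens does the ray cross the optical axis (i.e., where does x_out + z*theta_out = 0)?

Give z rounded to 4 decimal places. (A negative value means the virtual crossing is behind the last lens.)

Initial: x=2.0000 theta=0.0000
After 1 (propagate distance d=30): x=2.0000 theta=0.0000
After 2 (thin lens f=17): x=2.0000 theta=-2/17 (≈-0.1176)
After 3 (propagate distance d=15): x=4/17 (≈0.2353) theta=-2/17 (≈-0.1176)
After 4 (thin lens f=31): x=4/17 (≈0.2353) theta=-66/527 (≈-0.1252)
z_focus = -x_out/theta_out = -(4/17)/(-66/527) = 62/33 ≈ 1.8788
Rounded to 4 decimal places: z = 1.8788

Answer: 1.8788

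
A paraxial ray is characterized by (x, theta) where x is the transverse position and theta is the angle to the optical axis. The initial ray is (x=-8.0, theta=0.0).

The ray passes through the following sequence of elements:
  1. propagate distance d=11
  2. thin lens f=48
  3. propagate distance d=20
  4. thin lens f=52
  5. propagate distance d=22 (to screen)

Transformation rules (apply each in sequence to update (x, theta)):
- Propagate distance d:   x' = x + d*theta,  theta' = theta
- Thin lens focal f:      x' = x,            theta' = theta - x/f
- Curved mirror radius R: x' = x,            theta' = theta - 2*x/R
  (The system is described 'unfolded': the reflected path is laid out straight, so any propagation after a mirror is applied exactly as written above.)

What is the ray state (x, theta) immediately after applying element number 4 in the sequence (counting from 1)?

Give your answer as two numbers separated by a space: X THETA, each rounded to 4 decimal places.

Initial: x=-8.0000 theta=0.0000
After 1 (propagate distance d=11): x=-8.0000 theta=0.0000
After 2 (thin lens f=48): x=-8.0000 theta=1/6 (≈0.1667)
After 3 (propagate distance d=20): x=-14/3 (≈-4.6667) theta=1/6 (≈0.1667)
After 4 (thin lens f=52): x=-14/3 (≈-4.6667) theta=10/39 (≈0.2564)
Rounded to 4 decimal places: x = -4.6667, theta = 0.2564

Answer: -4.6667 0.2564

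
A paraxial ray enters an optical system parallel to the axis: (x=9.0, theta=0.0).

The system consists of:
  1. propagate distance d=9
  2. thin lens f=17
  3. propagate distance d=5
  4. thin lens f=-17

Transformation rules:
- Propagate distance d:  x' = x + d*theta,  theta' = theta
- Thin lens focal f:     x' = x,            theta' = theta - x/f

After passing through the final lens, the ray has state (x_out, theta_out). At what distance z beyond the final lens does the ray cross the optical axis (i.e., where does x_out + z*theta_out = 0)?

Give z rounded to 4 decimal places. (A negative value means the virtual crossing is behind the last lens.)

Answer: 40.8000

Derivation:
Initial: x=9.0000 theta=0.0000
After 1 (propagate distance d=9): x=9.0000 theta=0.0000
After 2 (thin lens f=17): x=9.0000 theta=-9/17 (≈-0.5294)
After 3 (propagate distance d=5): x=108/17 (≈6.3529) theta=-9/17 (≈-0.5294)
After 4 (thin lens f=-17): x=108/17 (≈6.3529) theta=-45/289 (≈-0.1557)
z_focus = -x_out/theta_out = -(108/17)/(-45/289) = 40.8000
Rounded to 4 decimal places: z = 40.8000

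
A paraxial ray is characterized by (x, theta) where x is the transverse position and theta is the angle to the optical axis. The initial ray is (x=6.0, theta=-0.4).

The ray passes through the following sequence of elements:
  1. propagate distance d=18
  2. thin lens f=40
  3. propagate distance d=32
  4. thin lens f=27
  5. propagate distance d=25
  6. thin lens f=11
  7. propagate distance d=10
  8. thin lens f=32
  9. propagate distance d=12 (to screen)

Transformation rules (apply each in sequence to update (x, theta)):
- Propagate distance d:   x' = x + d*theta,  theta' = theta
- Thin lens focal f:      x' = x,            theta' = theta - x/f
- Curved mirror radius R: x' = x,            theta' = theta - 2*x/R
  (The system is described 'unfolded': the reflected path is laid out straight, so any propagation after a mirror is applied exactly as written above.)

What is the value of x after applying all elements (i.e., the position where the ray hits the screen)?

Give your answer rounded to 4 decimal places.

Answer: 12.6258

Derivation:
Initial: x=6.0000 theta=-0.4000
After 1 (propagate distance d=18): x=-1.2000 theta=-0.4000
After 2 (thin lens f=40): x=-1.2000 theta=-0.3700
After 3 (propagate distance d=32): x=-13.0400 theta=-0.3700
After 4 (thin lens f=27): x=-13.0400 theta=61/540 (≈0.1130)
After 5 (propagate distance d=25): x=-27583/2700 (≈-10.2159) theta=61/540 (≈0.1130)
After 6 (thin lens f=11): x=-27583/2700 (≈-10.2159) theta=15469/14850 (≈1.0417)
After 7 (propagate distance d=10): x=221/1100 (≈0.2009) theta=15469/14850 (≈1.0417)
After 8 (thin lens f=32): x=221/1100 (≈0.2009) theta=89459/86400 (≈1.0354)
After 9 (propagate distance d=12 (to screen)): x=999961/79200 (≈12.6258) theta=89459/86400 (≈1.0354)
Rounded to 4 decimal places: x = 12.6258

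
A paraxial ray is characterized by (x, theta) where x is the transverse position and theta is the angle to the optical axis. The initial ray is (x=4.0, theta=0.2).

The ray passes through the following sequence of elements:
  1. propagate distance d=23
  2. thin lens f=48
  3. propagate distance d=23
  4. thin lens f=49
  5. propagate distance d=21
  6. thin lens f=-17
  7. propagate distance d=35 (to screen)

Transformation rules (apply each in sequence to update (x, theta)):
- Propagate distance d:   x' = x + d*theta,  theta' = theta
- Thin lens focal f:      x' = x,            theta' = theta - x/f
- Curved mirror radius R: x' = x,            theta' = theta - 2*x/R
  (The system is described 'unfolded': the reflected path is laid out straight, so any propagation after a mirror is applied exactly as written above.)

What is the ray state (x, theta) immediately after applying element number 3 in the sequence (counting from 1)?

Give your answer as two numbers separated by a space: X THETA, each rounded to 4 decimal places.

Answer: 9.0792 0.0208

Derivation:
Initial: x=4.0000 theta=0.2000
After 1 (propagate distance d=23): x=8.6000 theta=0.2000
After 2 (thin lens f=48): x=8.6000 theta=1/48 (≈0.0208)
After 3 (propagate distance d=23): x=2179/240 (≈9.0792) theta=1/48 (≈0.0208)
Rounded to 4 decimal places: x = 9.0792, theta = 0.0208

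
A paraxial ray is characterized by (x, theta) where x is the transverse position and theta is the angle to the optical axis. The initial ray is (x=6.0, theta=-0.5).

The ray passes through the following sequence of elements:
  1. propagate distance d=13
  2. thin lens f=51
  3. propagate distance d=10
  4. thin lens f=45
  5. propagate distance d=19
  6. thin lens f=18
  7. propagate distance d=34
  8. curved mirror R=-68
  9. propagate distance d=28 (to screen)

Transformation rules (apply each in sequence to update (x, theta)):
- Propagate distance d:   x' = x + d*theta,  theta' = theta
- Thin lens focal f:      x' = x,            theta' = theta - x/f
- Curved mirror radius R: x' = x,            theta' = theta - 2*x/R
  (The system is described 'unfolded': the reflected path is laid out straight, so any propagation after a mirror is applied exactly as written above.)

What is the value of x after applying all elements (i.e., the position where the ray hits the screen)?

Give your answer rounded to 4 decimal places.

Initial: x=6.0000 theta=-0.5000
After 1 (propagate distance d=13): x=-0.5000 theta=-0.5000
After 2 (thin lens f=51): x=-0.5000 theta=-25/51 (≈-0.4902)
After 3 (propagate distance d=10): x=-551/102 (≈-5.4020) theta=-25/51 (≈-0.4902)
After 4 (thin lens f=45): x=-551/102 (≈-5.4020) theta=-1699/4590 (≈-0.3702)
After 5 (propagate distance d=19): x=-28538/2295 (≈-12.4349) theta=-1699/4590 (≈-0.3702)
After 6 (thin lens f=18): x=-28538/2295 (≈-12.4349) theta=13247/41310 (≈0.3207)
After 7 (propagate distance d=34): x=-31643/20655 (≈-1.5320) theta=13247/41310 (≈0.3207)
After 8 (curved mirror R=-68): x=-31643/20655 (≈-1.5320) theta=96778/351135 (≈0.2756)
After 9 (propagate distance d=28 (to screen)): x=26813/4335 (≈6.1852) theta=96778/351135 (≈0.2756)
Rounded to 4 decimal places: x = 6.1852

Answer: 6.1852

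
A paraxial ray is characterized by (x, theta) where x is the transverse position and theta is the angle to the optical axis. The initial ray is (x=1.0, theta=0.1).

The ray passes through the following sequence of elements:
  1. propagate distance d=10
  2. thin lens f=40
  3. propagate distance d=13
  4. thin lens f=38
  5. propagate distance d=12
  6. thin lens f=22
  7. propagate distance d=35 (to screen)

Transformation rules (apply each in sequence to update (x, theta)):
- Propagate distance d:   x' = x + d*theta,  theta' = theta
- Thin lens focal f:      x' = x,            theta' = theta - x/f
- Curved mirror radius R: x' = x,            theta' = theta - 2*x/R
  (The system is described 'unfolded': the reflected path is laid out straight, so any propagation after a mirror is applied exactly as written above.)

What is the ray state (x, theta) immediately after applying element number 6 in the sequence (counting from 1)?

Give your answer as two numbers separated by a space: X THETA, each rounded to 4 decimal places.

Initial: x=1.0000 theta=0.1000
After 1 (propagate distance d=10): x=2.0000 theta=0.1000
After 2 (thin lens f=40): x=2.0000 theta=0.0500
After 3 (propagate distance d=13): x=2.6500 theta=0.0500
After 4 (thin lens f=38): x=2.6500 theta=-3/152 (≈-0.0197)
After 5 (propagate distance d=12): x=917/380 (≈2.4132) theta=-3/152 (≈-0.0197)
After 6 (thin lens f=22): x=917/380 (≈2.4132) theta=-541/4180 (≈-0.1294)
Rounded to 4 decimal places: x = 2.4132, theta = -0.1294

Answer: 2.4132 -0.1294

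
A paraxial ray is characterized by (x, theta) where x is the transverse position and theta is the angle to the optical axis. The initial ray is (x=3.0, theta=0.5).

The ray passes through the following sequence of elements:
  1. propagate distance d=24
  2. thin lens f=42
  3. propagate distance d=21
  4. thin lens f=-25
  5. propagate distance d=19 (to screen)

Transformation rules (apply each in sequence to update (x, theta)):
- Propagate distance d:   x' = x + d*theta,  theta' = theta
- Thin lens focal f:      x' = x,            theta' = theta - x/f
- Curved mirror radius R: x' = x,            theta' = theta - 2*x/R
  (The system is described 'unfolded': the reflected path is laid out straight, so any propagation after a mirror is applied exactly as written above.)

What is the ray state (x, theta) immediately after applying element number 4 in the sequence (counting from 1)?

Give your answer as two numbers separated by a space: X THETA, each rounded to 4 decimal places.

Answer: 18.0000 0.8629

Derivation:
Initial: x=3.0000 theta=0.5000
After 1 (propagate distance d=24): x=15.0000 theta=0.5000
After 2 (thin lens f=42): x=15.0000 theta=1/7 (≈0.1429)
After 3 (propagate distance d=21): x=18.0000 theta=1/7 (≈0.1429)
After 4 (thin lens f=-25): x=18.0000 theta=151/175 (≈0.8629)
Rounded to 4 decimal places: x = 18.0000, theta = 0.8629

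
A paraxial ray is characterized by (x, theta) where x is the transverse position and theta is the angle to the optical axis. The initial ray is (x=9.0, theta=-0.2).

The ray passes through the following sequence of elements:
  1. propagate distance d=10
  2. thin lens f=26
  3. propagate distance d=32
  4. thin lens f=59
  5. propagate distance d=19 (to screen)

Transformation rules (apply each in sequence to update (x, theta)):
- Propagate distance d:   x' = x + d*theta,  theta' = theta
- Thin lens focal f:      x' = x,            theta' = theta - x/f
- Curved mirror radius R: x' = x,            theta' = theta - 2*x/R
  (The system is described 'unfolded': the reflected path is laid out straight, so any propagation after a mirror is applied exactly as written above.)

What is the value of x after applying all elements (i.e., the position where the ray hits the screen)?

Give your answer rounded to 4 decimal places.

Answer: -14.3495

Derivation:
Initial: x=9.0000 theta=-0.2000
After 1 (propagate distance d=10): x=7.0000 theta=-0.2000
After 2 (thin lens f=26): x=7.0000 theta=-61/130 (≈-0.4692)
After 3 (propagate distance d=32): x=-521/65 (≈-8.0154) theta=-61/130 (≈-0.4692)
After 4 (thin lens f=59): x=-521/65 (≈-8.0154) theta=-2557/7670 (≈-0.3334)
After 5 (propagate distance d=19 (to screen)): x=-110061/7670 (≈-14.3495) theta=-2557/7670 (≈-0.3334)
Rounded to 4 decimal places: x = -14.3495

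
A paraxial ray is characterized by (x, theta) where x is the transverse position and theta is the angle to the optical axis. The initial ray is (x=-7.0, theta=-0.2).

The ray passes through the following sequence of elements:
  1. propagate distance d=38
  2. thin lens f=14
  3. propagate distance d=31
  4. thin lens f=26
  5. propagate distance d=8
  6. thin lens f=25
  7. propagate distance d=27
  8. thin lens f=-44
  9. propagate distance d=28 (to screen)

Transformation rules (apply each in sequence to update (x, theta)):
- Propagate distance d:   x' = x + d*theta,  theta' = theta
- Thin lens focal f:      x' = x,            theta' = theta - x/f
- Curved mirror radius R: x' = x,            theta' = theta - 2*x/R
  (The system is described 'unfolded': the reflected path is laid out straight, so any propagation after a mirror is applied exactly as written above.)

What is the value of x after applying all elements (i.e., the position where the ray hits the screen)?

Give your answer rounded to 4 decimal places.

Answer: 10.4145

Derivation:
Initial: x=-7.0000 theta=-0.2000
After 1 (propagate distance d=38): x=-14.6000 theta=-0.2000
After 2 (thin lens f=14): x=-14.6000 theta=59/70 (≈0.8429)
After 3 (propagate distance d=31): x=807/70 (≈11.5286) theta=59/70 (≈0.8429)
After 4 (thin lens f=26): x=807/70 (≈11.5286) theta=727/1820 (≈0.3995)
After 5 (propagate distance d=8): x=13399/910 (≈14.7242) theta=727/1820 (≈0.3995)
After 6 (thin lens f=25): x=13399/910 (≈14.7242) theta=-8623/45500 (≈-0.1895)
After 7 (propagate distance d=27): x=62447/6500 (≈9.6072) theta=-8623/45500 (≈-0.1895)
After 8 (thin lens f=-44): x=62447/6500 (≈9.6072) theta=5247/182000 (≈0.0288)
After 9 (propagate distance d=28 (to screen)): x=33847/3250 (≈10.4145) theta=5247/182000 (≈0.0288)
Rounded to 4 decimal places: x = 10.4145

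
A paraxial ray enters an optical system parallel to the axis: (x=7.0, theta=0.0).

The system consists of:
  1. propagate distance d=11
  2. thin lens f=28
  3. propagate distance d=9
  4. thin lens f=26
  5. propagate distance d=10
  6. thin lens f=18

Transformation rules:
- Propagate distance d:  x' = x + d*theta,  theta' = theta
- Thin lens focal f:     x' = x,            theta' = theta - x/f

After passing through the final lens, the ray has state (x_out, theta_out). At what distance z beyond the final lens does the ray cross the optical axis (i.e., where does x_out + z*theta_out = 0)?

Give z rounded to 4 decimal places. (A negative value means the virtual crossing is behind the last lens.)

Initial: x=7.0000 theta=0.0000
After 1 (propagate distance d=11): x=7.0000 theta=0.0000
After 2 (thin lens f=28): x=7.0000 theta=-0.2500
After 3 (propagate distance d=9): x=4.7500 theta=-0.2500
After 4 (thin lens f=26): x=4.7500 theta=-45/104 (≈-0.4327)
After 5 (propagate distance d=10): x=11/26 (≈0.4231) theta=-45/104 (≈-0.4327)
After 6 (thin lens f=18): x=11/26 (≈0.4231) theta=-427/936 (≈-0.4562)
z_focus = -x_out/theta_out = -(11/26)/(-427/936) = 396/427 ≈ 0.9274
Rounded to 4 decimal places: z = 0.9274

Answer: 0.9274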